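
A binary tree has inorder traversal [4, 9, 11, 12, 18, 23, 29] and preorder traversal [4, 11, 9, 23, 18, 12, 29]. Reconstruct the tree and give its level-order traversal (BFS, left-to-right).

Inorder:  [4, 9, 11, 12, 18, 23, 29]
Preorder: [4, 11, 9, 23, 18, 12, 29]
Algorithm: preorder visits root first, so consume preorder in order;
for each root, split the current inorder slice at that value into
left-subtree inorder and right-subtree inorder, then recurse.
Recursive splits:
  root=4; inorder splits into left=[], right=[9, 11, 12, 18, 23, 29]
  root=11; inorder splits into left=[9], right=[12, 18, 23, 29]
  root=9; inorder splits into left=[], right=[]
  root=23; inorder splits into left=[12, 18], right=[29]
  root=18; inorder splits into left=[12], right=[]
  root=12; inorder splits into left=[], right=[]
  root=29; inorder splits into left=[], right=[]
Reconstructed level-order: [4, 11, 9, 23, 18, 29, 12]


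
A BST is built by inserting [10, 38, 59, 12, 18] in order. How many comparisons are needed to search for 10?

Search path for 10: 10
Found: True
Comparisons: 1


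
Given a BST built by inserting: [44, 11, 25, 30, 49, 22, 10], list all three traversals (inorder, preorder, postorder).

Tree insertion order: [44, 11, 25, 30, 49, 22, 10]
Tree (level-order array): [44, 11, 49, 10, 25, None, None, None, None, 22, 30]
Inorder (L, root, R): [10, 11, 22, 25, 30, 44, 49]
Preorder (root, L, R): [44, 11, 10, 25, 22, 30, 49]
Postorder (L, R, root): [10, 22, 30, 25, 11, 49, 44]


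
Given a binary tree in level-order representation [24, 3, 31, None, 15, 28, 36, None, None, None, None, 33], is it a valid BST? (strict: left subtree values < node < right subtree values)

Level-order array: [24, 3, 31, None, 15, 28, 36, None, None, None, None, 33]
Validate using subtree bounds (lo, hi): at each node, require lo < value < hi,
then recurse left with hi=value and right with lo=value.
Preorder trace (stopping at first violation):
  at node 24 with bounds (-inf, +inf): OK
  at node 3 with bounds (-inf, 24): OK
  at node 15 with bounds (3, 24): OK
  at node 31 with bounds (24, +inf): OK
  at node 28 with bounds (24, 31): OK
  at node 36 with bounds (31, +inf): OK
  at node 33 with bounds (31, 36): OK
No violation found at any node.
Result: Valid BST


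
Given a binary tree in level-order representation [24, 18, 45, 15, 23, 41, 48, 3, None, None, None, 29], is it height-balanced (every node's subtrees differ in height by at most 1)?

Tree (level-order array): [24, 18, 45, 15, 23, 41, 48, 3, None, None, None, 29]
Definition: a tree is height-balanced if, at every node, |h(left) - h(right)| <= 1 (empty subtree has height -1).
Bottom-up per-node check:
  node 3: h_left=-1, h_right=-1, diff=0 [OK], height=0
  node 15: h_left=0, h_right=-1, diff=1 [OK], height=1
  node 23: h_left=-1, h_right=-1, diff=0 [OK], height=0
  node 18: h_left=1, h_right=0, diff=1 [OK], height=2
  node 29: h_left=-1, h_right=-1, diff=0 [OK], height=0
  node 41: h_left=0, h_right=-1, diff=1 [OK], height=1
  node 48: h_left=-1, h_right=-1, diff=0 [OK], height=0
  node 45: h_left=1, h_right=0, diff=1 [OK], height=2
  node 24: h_left=2, h_right=2, diff=0 [OK], height=3
All nodes satisfy the balance condition.
Result: Balanced


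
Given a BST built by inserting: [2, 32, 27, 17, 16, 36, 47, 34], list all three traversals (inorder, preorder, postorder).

Tree insertion order: [2, 32, 27, 17, 16, 36, 47, 34]
Tree (level-order array): [2, None, 32, 27, 36, 17, None, 34, 47, 16]
Inorder (L, root, R): [2, 16, 17, 27, 32, 34, 36, 47]
Preorder (root, L, R): [2, 32, 27, 17, 16, 36, 34, 47]
Postorder (L, R, root): [16, 17, 27, 34, 47, 36, 32, 2]


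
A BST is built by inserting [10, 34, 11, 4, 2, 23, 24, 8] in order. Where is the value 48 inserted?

Starting tree (level order): [10, 4, 34, 2, 8, 11, None, None, None, None, None, None, 23, None, 24]
Insertion path: 10 -> 34
Result: insert 48 as right child of 34
Final tree (level order): [10, 4, 34, 2, 8, 11, 48, None, None, None, None, None, 23, None, None, None, 24]


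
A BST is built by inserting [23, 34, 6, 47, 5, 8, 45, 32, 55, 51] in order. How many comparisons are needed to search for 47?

Search path for 47: 23 -> 34 -> 47
Found: True
Comparisons: 3


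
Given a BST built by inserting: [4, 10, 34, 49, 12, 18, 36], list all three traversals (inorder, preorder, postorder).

Tree insertion order: [4, 10, 34, 49, 12, 18, 36]
Tree (level-order array): [4, None, 10, None, 34, 12, 49, None, 18, 36]
Inorder (L, root, R): [4, 10, 12, 18, 34, 36, 49]
Preorder (root, L, R): [4, 10, 34, 12, 18, 49, 36]
Postorder (L, R, root): [18, 12, 36, 49, 34, 10, 4]


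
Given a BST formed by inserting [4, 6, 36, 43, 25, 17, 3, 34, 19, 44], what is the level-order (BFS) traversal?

Tree insertion order: [4, 6, 36, 43, 25, 17, 3, 34, 19, 44]
Tree (level-order array): [4, 3, 6, None, None, None, 36, 25, 43, 17, 34, None, 44, None, 19]
BFS from the root, enqueuing left then right child of each popped node:
  queue [4] -> pop 4, enqueue [3, 6], visited so far: [4]
  queue [3, 6] -> pop 3, enqueue [none], visited so far: [4, 3]
  queue [6] -> pop 6, enqueue [36], visited so far: [4, 3, 6]
  queue [36] -> pop 36, enqueue [25, 43], visited so far: [4, 3, 6, 36]
  queue [25, 43] -> pop 25, enqueue [17, 34], visited so far: [4, 3, 6, 36, 25]
  queue [43, 17, 34] -> pop 43, enqueue [44], visited so far: [4, 3, 6, 36, 25, 43]
  queue [17, 34, 44] -> pop 17, enqueue [19], visited so far: [4, 3, 6, 36, 25, 43, 17]
  queue [34, 44, 19] -> pop 34, enqueue [none], visited so far: [4, 3, 6, 36, 25, 43, 17, 34]
  queue [44, 19] -> pop 44, enqueue [none], visited so far: [4, 3, 6, 36, 25, 43, 17, 34, 44]
  queue [19] -> pop 19, enqueue [none], visited so far: [4, 3, 6, 36, 25, 43, 17, 34, 44, 19]
Result: [4, 3, 6, 36, 25, 43, 17, 34, 44, 19]


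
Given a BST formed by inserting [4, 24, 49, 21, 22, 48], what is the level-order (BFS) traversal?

Tree insertion order: [4, 24, 49, 21, 22, 48]
Tree (level-order array): [4, None, 24, 21, 49, None, 22, 48]
BFS from the root, enqueuing left then right child of each popped node:
  queue [4] -> pop 4, enqueue [24], visited so far: [4]
  queue [24] -> pop 24, enqueue [21, 49], visited so far: [4, 24]
  queue [21, 49] -> pop 21, enqueue [22], visited so far: [4, 24, 21]
  queue [49, 22] -> pop 49, enqueue [48], visited so far: [4, 24, 21, 49]
  queue [22, 48] -> pop 22, enqueue [none], visited so far: [4, 24, 21, 49, 22]
  queue [48] -> pop 48, enqueue [none], visited so far: [4, 24, 21, 49, 22, 48]
Result: [4, 24, 21, 49, 22, 48]


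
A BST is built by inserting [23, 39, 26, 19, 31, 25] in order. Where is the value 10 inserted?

Starting tree (level order): [23, 19, 39, None, None, 26, None, 25, 31]
Insertion path: 23 -> 19
Result: insert 10 as left child of 19
Final tree (level order): [23, 19, 39, 10, None, 26, None, None, None, 25, 31]


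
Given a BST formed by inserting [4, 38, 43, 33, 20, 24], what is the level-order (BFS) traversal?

Tree insertion order: [4, 38, 43, 33, 20, 24]
Tree (level-order array): [4, None, 38, 33, 43, 20, None, None, None, None, 24]
BFS from the root, enqueuing left then right child of each popped node:
  queue [4] -> pop 4, enqueue [38], visited so far: [4]
  queue [38] -> pop 38, enqueue [33, 43], visited so far: [4, 38]
  queue [33, 43] -> pop 33, enqueue [20], visited so far: [4, 38, 33]
  queue [43, 20] -> pop 43, enqueue [none], visited so far: [4, 38, 33, 43]
  queue [20] -> pop 20, enqueue [24], visited so far: [4, 38, 33, 43, 20]
  queue [24] -> pop 24, enqueue [none], visited so far: [4, 38, 33, 43, 20, 24]
Result: [4, 38, 33, 43, 20, 24]


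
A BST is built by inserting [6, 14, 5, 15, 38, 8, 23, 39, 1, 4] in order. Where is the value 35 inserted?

Starting tree (level order): [6, 5, 14, 1, None, 8, 15, None, 4, None, None, None, 38, None, None, 23, 39]
Insertion path: 6 -> 14 -> 15 -> 38 -> 23
Result: insert 35 as right child of 23
Final tree (level order): [6, 5, 14, 1, None, 8, 15, None, 4, None, None, None, 38, None, None, 23, 39, None, 35]


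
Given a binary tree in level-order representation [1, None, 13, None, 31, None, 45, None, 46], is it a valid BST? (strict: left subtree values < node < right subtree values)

Level-order array: [1, None, 13, None, 31, None, 45, None, 46]
Validate using subtree bounds (lo, hi): at each node, require lo < value < hi,
then recurse left with hi=value and right with lo=value.
Preorder trace (stopping at first violation):
  at node 1 with bounds (-inf, +inf): OK
  at node 13 with bounds (1, +inf): OK
  at node 31 with bounds (13, +inf): OK
  at node 45 with bounds (31, +inf): OK
  at node 46 with bounds (45, +inf): OK
No violation found at any node.
Result: Valid BST


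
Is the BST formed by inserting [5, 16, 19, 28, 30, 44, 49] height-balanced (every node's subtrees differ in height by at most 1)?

Tree (level-order array): [5, None, 16, None, 19, None, 28, None, 30, None, 44, None, 49]
Definition: a tree is height-balanced if, at every node, |h(left) - h(right)| <= 1 (empty subtree has height -1).
Bottom-up per-node check:
  node 49: h_left=-1, h_right=-1, diff=0 [OK], height=0
  node 44: h_left=-1, h_right=0, diff=1 [OK], height=1
  node 30: h_left=-1, h_right=1, diff=2 [FAIL (|-1-1|=2 > 1)], height=2
  node 28: h_left=-1, h_right=2, diff=3 [FAIL (|-1-2|=3 > 1)], height=3
  node 19: h_left=-1, h_right=3, diff=4 [FAIL (|-1-3|=4 > 1)], height=4
  node 16: h_left=-1, h_right=4, diff=5 [FAIL (|-1-4|=5 > 1)], height=5
  node 5: h_left=-1, h_right=5, diff=6 [FAIL (|-1-5|=6 > 1)], height=6
Node 30 violates the condition: |-1 - 1| = 2 > 1.
Result: Not balanced


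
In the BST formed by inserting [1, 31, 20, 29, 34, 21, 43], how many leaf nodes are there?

Tree built from: [1, 31, 20, 29, 34, 21, 43]
Tree (level-order array): [1, None, 31, 20, 34, None, 29, None, 43, 21]
Rule: A leaf has 0 children.
Per-node child counts:
  node 1: 1 child(ren)
  node 31: 2 child(ren)
  node 20: 1 child(ren)
  node 29: 1 child(ren)
  node 21: 0 child(ren)
  node 34: 1 child(ren)
  node 43: 0 child(ren)
Matching nodes: [21, 43]
Count of leaf nodes: 2


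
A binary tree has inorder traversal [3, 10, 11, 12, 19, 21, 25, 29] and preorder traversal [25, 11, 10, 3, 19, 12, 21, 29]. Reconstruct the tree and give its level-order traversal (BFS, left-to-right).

Inorder:  [3, 10, 11, 12, 19, 21, 25, 29]
Preorder: [25, 11, 10, 3, 19, 12, 21, 29]
Algorithm: preorder visits root first, so consume preorder in order;
for each root, split the current inorder slice at that value into
left-subtree inorder and right-subtree inorder, then recurse.
Recursive splits:
  root=25; inorder splits into left=[3, 10, 11, 12, 19, 21], right=[29]
  root=11; inorder splits into left=[3, 10], right=[12, 19, 21]
  root=10; inorder splits into left=[3], right=[]
  root=3; inorder splits into left=[], right=[]
  root=19; inorder splits into left=[12], right=[21]
  root=12; inorder splits into left=[], right=[]
  root=21; inorder splits into left=[], right=[]
  root=29; inorder splits into left=[], right=[]
Reconstructed level-order: [25, 11, 29, 10, 19, 3, 12, 21]


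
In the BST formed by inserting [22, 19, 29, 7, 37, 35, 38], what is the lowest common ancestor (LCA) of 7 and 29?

Tree insertion order: [22, 19, 29, 7, 37, 35, 38]
Tree (level-order array): [22, 19, 29, 7, None, None, 37, None, None, 35, 38]
In a BST, the LCA of p=7, q=29 is the first node v on the
root-to-leaf path with p <= v <= q (go left if both < v, right if both > v).
Walk from root:
  at 22: 7 <= 22 <= 29, this is the LCA
LCA = 22


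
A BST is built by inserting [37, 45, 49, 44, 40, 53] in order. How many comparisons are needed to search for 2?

Search path for 2: 37
Found: False
Comparisons: 1


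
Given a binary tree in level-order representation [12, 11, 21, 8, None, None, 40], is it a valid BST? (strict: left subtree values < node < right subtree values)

Level-order array: [12, 11, 21, 8, None, None, 40]
Validate using subtree bounds (lo, hi): at each node, require lo < value < hi,
then recurse left with hi=value and right with lo=value.
Preorder trace (stopping at first violation):
  at node 12 with bounds (-inf, +inf): OK
  at node 11 with bounds (-inf, 12): OK
  at node 8 with bounds (-inf, 11): OK
  at node 21 with bounds (12, +inf): OK
  at node 40 with bounds (21, +inf): OK
No violation found at any node.
Result: Valid BST


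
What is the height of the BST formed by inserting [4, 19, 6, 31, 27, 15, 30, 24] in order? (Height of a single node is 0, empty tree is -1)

Insertion order: [4, 19, 6, 31, 27, 15, 30, 24]
Tree (level-order array): [4, None, 19, 6, 31, None, 15, 27, None, None, None, 24, 30]
Compute height bottom-up (empty subtree = -1):
  height(15) = 1 + max(-1, -1) = 0
  height(6) = 1 + max(-1, 0) = 1
  height(24) = 1 + max(-1, -1) = 0
  height(30) = 1 + max(-1, -1) = 0
  height(27) = 1 + max(0, 0) = 1
  height(31) = 1 + max(1, -1) = 2
  height(19) = 1 + max(1, 2) = 3
  height(4) = 1 + max(-1, 3) = 4
Height = 4


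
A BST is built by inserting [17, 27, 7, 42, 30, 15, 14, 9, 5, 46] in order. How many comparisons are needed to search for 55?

Search path for 55: 17 -> 27 -> 42 -> 46
Found: False
Comparisons: 4


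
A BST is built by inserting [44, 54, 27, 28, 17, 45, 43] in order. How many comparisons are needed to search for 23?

Search path for 23: 44 -> 27 -> 17
Found: False
Comparisons: 3


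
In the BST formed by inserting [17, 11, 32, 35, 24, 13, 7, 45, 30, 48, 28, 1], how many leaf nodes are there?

Tree built from: [17, 11, 32, 35, 24, 13, 7, 45, 30, 48, 28, 1]
Tree (level-order array): [17, 11, 32, 7, 13, 24, 35, 1, None, None, None, None, 30, None, 45, None, None, 28, None, None, 48]
Rule: A leaf has 0 children.
Per-node child counts:
  node 17: 2 child(ren)
  node 11: 2 child(ren)
  node 7: 1 child(ren)
  node 1: 0 child(ren)
  node 13: 0 child(ren)
  node 32: 2 child(ren)
  node 24: 1 child(ren)
  node 30: 1 child(ren)
  node 28: 0 child(ren)
  node 35: 1 child(ren)
  node 45: 1 child(ren)
  node 48: 0 child(ren)
Matching nodes: [1, 13, 28, 48]
Count of leaf nodes: 4


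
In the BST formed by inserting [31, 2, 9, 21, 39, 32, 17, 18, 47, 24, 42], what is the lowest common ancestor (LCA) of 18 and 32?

Tree insertion order: [31, 2, 9, 21, 39, 32, 17, 18, 47, 24, 42]
Tree (level-order array): [31, 2, 39, None, 9, 32, 47, None, 21, None, None, 42, None, 17, 24, None, None, None, 18]
In a BST, the LCA of p=18, q=32 is the first node v on the
root-to-leaf path with p <= v <= q (go left if both < v, right if both > v).
Walk from root:
  at 31: 18 <= 31 <= 32, this is the LCA
LCA = 31


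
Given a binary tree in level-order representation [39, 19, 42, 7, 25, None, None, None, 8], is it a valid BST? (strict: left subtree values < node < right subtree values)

Level-order array: [39, 19, 42, 7, 25, None, None, None, 8]
Validate using subtree bounds (lo, hi): at each node, require lo < value < hi,
then recurse left with hi=value and right with lo=value.
Preorder trace (stopping at first violation):
  at node 39 with bounds (-inf, +inf): OK
  at node 19 with bounds (-inf, 39): OK
  at node 7 with bounds (-inf, 19): OK
  at node 8 with bounds (7, 19): OK
  at node 25 with bounds (19, 39): OK
  at node 42 with bounds (39, +inf): OK
No violation found at any node.
Result: Valid BST


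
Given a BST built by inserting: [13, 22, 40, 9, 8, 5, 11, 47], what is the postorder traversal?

Tree insertion order: [13, 22, 40, 9, 8, 5, 11, 47]
Tree (level-order array): [13, 9, 22, 8, 11, None, 40, 5, None, None, None, None, 47]
Postorder traversal: [5, 8, 11, 9, 47, 40, 22, 13]


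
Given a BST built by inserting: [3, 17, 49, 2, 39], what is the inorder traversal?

Tree insertion order: [3, 17, 49, 2, 39]
Tree (level-order array): [3, 2, 17, None, None, None, 49, 39]
Inorder traversal: [2, 3, 17, 39, 49]


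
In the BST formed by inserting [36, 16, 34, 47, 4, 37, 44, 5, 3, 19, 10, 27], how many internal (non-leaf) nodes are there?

Tree built from: [36, 16, 34, 47, 4, 37, 44, 5, 3, 19, 10, 27]
Tree (level-order array): [36, 16, 47, 4, 34, 37, None, 3, 5, 19, None, None, 44, None, None, None, 10, None, 27]
Rule: An internal node has at least one child.
Per-node child counts:
  node 36: 2 child(ren)
  node 16: 2 child(ren)
  node 4: 2 child(ren)
  node 3: 0 child(ren)
  node 5: 1 child(ren)
  node 10: 0 child(ren)
  node 34: 1 child(ren)
  node 19: 1 child(ren)
  node 27: 0 child(ren)
  node 47: 1 child(ren)
  node 37: 1 child(ren)
  node 44: 0 child(ren)
Matching nodes: [36, 16, 4, 5, 34, 19, 47, 37]
Count of internal (non-leaf) nodes: 8


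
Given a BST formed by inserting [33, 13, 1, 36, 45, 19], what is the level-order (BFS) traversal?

Tree insertion order: [33, 13, 1, 36, 45, 19]
Tree (level-order array): [33, 13, 36, 1, 19, None, 45]
BFS from the root, enqueuing left then right child of each popped node:
  queue [33] -> pop 33, enqueue [13, 36], visited so far: [33]
  queue [13, 36] -> pop 13, enqueue [1, 19], visited so far: [33, 13]
  queue [36, 1, 19] -> pop 36, enqueue [45], visited so far: [33, 13, 36]
  queue [1, 19, 45] -> pop 1, enqueue [none], visited so far: [33, 13, 36, 1]
  queue [19, 45] -> pop 19, enqueue [none], visited so far: [33, 13, 36, 1, 19]
  queue [45] -> pop 45, enqueue [none], visited so far: [33, 13, 36, 1, 19, 45]
Result: [33, 13, 36, 1, 19, 45]


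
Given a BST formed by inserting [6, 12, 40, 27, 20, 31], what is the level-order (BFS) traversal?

Tree insertion order: [6, 12, 40, 27, 20, 31]
Tree (level-order array): [6, None, 12, None, 40, 27, None, 20, 31]
BFS from the root, enqueuing left then right child of each popped node:
  queue [6] -> pop 6, enqueue [12], visited so far: [6]
  queue [12] -> pop 12, enqueue [40], visited so far: [6, 12]
  queue [40] -> pop 40, enqueue [27], visited so far: [6, 12, 40]
  queue [27] -> pop 27, enqueue [20, 31], visited so far: [6, 12, 40, 27]
  queue [20, 31] -> pop 20, enqueue [none], visited so far: [6, 12, 40, 27, 20]
  queue [31] -> pop 31, enqueue [none], visited so far: [6, 12, 40, 27, 20, 31]
Result: [6, 12, 40, 27, 20, 31]


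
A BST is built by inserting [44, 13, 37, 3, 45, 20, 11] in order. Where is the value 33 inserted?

Starting tree (level order): [44, 13, 45, 3, 37, None, None, None, 11, 20]
Insertion path: 44 -> 13 -> 37 -> 20
Result: insert 33 as right child of 20
Final tree (level order): [44, 13, 45, 3, 37, None, None, None, 11, 20, None, None, None, None, 33]


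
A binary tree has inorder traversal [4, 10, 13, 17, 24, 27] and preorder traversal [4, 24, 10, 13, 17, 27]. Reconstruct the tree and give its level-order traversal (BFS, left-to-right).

Inorder:  [4, 10, 13, 17, 24, 27]
Preorder: [4, 24, 10, 13, 17, 27]
Algorithm: preorder visits root first, so consume preorder in order;
for each root, split the current inorder slice at that value into
left-subtree inorder and right-subtree inorder, then recurse.
Recursive splits:
  root=4; inorder splits into left=[], right=[10, 13, 17, 24, 27]
  root=24; inorder splits into left=[10, 13, 17], right=[27]
  root=10; inorder splits into left=[], right=[13, 17]
  root=13; inorder splits into left=[], right=[17]
  root=17; inorder splits into left=[], right=[]
  root=27; inorder splits into left=[], right=[]
Reconstructed level-order: [4, 24, 10, 27, 13, 17]


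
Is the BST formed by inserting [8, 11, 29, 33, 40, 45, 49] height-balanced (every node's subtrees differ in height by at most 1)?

Tree (level-order array): [8, None, 11, None, 29, None, 33, None, 40, None, 45, None, 49]
Definition: a tree is height-balanced if, at every node, |h(left) - h(right)| <= 1 (empty subtree has height -1).
Bottom-up per-node check:
  node 49: h_left=-1, h_right=-1, diff=0 [OK], height=0
  node 45: h_left=-1, h_right=0, diff=1 [OK], height=1
  node 40: h_left=-1, h_right=1, diff=2 [FAIL (|-1-1|=2 > 1)], height=2
  node 33: h_left=-1, h_right=2, diff=3 [FAIL (|-1-2|=3 > 1)], height=3
  node 29: h_left=-1, h_right=3, diff=4 [FAIL (|-1-3|=4 > 1)], height=4
  node 11: h_left=-1, h_right=4, diff=5 [FAIL (|-1-4|=5 > 1)], height=5
  node 8: h_left=-1, h_right=5, diff=6 [FAIL (|-1-5|=6 > 1)], height=6
Node 40 violates the condition: |-1 - 1| = 2 > 1.
Result: Not balanced


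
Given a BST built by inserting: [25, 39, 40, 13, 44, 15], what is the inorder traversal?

Tree insertion order: [25, 39, 40, 13, 44, 15]
Tree (level-order array): [25, 13, 39, None, 15, None, 40, None, None, None, 44]
Inorder traversal: [13, 15, 25, 39, 40, 44]


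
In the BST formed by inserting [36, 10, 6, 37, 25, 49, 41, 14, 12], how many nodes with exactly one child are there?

Tree built from: [36, 10, 6, 37, 25, 49, 41, 14, 12]
Tree (level-order array): [36, 10, 37, 6, 25, None, 49, None, None, 14, None, 41, None, 12]
Rule: These are nodes with exactly 1 non-null child.
Per-node child counts:
  node 36: 2 child(ren)
  node 10: 2 child(ren)
  node 6: 0 child(ren)
  node 25: 1 child(ren)
  node 14: 1 child(ren)
  node 12: 0 child(ren)
  node 37: 1 child(ren)
  node 49: 1 child(ren)
  node 41: 0 child(ren)
Matching nodes: [25, 14, 37, 49]
Count of nodes with exactly one child: 4


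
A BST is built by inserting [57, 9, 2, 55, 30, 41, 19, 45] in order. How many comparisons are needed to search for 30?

Search path for 30: 57 -> 9 -> 55 -> 30
Found: True
Comparisons: 4


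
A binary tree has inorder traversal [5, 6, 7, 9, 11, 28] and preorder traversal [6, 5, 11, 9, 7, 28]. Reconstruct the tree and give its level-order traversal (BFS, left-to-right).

Inorder:  [5, 6, 7, 9, 11, 28]
Preorder: [6, 5, 11, 9, 7, 28]
Algorithm: preorder visits root first, so consume preorder in order;
for each root, split the current inorder slice at that value into
left-subtree inorder and right-subtree inorder, then recurse.
Recursive splits:
  root=6; inorder splits into left=[5], right=[7, 9, 11, 28]
  root=5; inorder splits into left=[], right=[]
  root=11; inorder splits into left=[7, 9], right=[28]
  root=9; inorder splits into left=[7], right=[]
  root=7; inorder splits into left=[], right=[]
  root=28; inorder splits into left=[], right=[]
Reconstructed level-order: [6, 5, 11, 9, 28, 7]


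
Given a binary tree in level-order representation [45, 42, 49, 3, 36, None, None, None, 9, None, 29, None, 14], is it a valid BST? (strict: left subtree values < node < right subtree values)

Level-order array: [45, 42, 49, 3, 36, None, None, None, 9, None, 29, None, 14]
Validate using subtree bounds (lo, hi): at each node, require lo < value < hi,
then recurse left with hi=value and right with lo=value.
Preorder trace (stopping at first violation):
  at node 45 with bounds (-inf, +inf): OK
  at node 42 with bounds (-inf, 45): OK
  at node 3 with bounds (-inf, 42): OK
  at node 9 with bounds (3, 42): OK
  at node 14 with bounds (9, 42): OK
  at node 36 with bounds (42, 45): VIOLATION
Node 36 violates its bound: not (42 < 36 < 45).
Result: Not a valid BST


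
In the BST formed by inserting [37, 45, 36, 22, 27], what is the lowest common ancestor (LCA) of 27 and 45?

Tree insertion order: [37, 45, 36, 22, 27]
Tree (level-order array): [37, 36, 45, 22, None, None, None, None, 27]
In a BST, the LCA of p=27, q=45 is the first node v on the
root-to-leaf path with p <= v <= q (go left if both < v, right if both > v).
Walk from root:
  at 37: 27 <= 37 <= 45, this is the LCA
LCA = 37


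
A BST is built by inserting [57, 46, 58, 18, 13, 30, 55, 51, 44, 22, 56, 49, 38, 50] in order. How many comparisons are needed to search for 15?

Search path for 15: 57 -> 46 -> 18 -> 13
Found: False
Comparisons: 4


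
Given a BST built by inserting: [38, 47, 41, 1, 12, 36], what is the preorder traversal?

Tree insertion order: [38, 47, 41, 1, 12, 36]
Tree (level-order array): [38, 1, 47, None, 12, 41, None, None, 36]
Preorder traversal: [38, 1, 12, 36, 47, 41]


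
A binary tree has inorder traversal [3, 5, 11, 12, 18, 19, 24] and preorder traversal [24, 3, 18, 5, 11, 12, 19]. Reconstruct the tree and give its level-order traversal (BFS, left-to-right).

Inorder:  [3, 5, 11, 12, 18, 19, 24]
Preorder: [24, 3, 18, 5, 11, 12, 19]
Algorithm: preorder visits root first, so consume preorder in order;
for each root, split the current inorder slice at that value into
left-subtree inorder and right-subtree inorder, then recurse.
Recursive splits:
  root=24; inorder splits into left=[3, 5, 11, 12, 18, 19], right=[]
  root=3; inorder splits into left=[], right=[5, 11, 12, 18, 19]
  root=18; inorder splits into left=[5, 11, 12], right=[19]
  root=5; inorder splits into left=[], right=[11, 12]
  root=11; inorder splits into left=[], right=[12]
  root=12; inorder splits into left=[], right=[]
  root=19; inorder splits into left=[], right=[]
Reconstructed level-order: [24, 3, 18, 5, 19, 11, 12]


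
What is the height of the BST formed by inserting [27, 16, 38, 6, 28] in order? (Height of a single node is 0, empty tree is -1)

Insertion order: [27, 16, 38, 6, 28]
Tree (level-order array): [27, 16, 38, 6, None, 28]
Compute height bottom-up (empty subtree = -1):
  height(6) = 1 + max(-1, -1) = 0
  height(16) = 1 + max(0, -1) = 1
  height(28) = 1 + max(-1, -1) = 0
  height(38) = 1 + max(0, -1) = 1
  height(27) = 1 + max(1, 1) = 2
Height = 2


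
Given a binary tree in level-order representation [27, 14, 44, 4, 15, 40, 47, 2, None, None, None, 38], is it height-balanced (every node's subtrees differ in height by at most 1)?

Tree (level-order array): [27, 14, 44, 4, 15, 40, 47, 2, None, None, None, 38]
Definition: a tree is height-balanced if, at every node, |h(left) - h(right)| <= 1 (empty subtree has height -1).
Bottom-up per-node check:
  node 2: h_left=-1, h_right=-1, diff=0 [OK], height=0
  node 4: h_left=0, h_right=-1, diff=1 [OK], height=1
  node 15: h_left=-1, h_right=-1, diff=0 [OK], height=0
  node 14: h_left=1, h_right=0, diff=1 [OK], height=2
  node 38: h_left=-1, h_right=-1, diff=0 [OK], height=0
  node 40: h_left=0, h_right=-1, diff=1 [OK], height=1
  node 47: h_left=-1, h_right=-1, diff=0 [OK], height=0
  node 44: h_left=1, h_right=0, diff=1 [OK], height=2
  node 27: h_left=2, h_right=2, diff=0 [OK], height=3
All nodes satisfy the balance condition.
Result: Balanced


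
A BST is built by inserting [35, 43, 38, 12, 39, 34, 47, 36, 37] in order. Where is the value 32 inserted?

Starting tree (level order): [35, 12, 43, None, 34, 38, 47, None, None, 36, 39, None, None, None, 37]
Insertion path: 35 -> 12 -> 34
Result: insert 32 as left child of 34
Final tree (level order): [35, 12, 43, None, 34, 38, 47, 32, None, 36, 39, None, None, None, None, None, 37]


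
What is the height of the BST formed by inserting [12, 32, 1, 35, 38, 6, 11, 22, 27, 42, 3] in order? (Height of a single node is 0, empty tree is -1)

Insertion order: [12, 32, 1, 35, 38, 6, 11, 22, 27, 42, 3]
Tree (level-order array): [12, 1, 32, None, 6, 22, 35, 3, 11, None, 27, None, 38, None, None, None, None, None, None, None, 42]
Compute height bottom-up (empty subtree = -1):
  height(3) = 1 + max(-1, -1) = 0
  height(11) = 1 + max(-1, -1) = 0
  height(6) = 1 + max(0, 0) = 1
  height(1) = 1 + max(-1, 1) = 2
  height(27) = 1 + max(-1, -1) = 0
  height(22) = 1 + max(-1, 0) = 1
  height(42) = 1 + max(-1, -1) = 0
  height(38) = 1 + max(-1, 0) = 1
  height(35) = 1 + max(-1, 1) = 2
  height(32) = 1 + max(1, 2) = 3
  height(12) = 1 + max(2, 3) = 4
Height = 4


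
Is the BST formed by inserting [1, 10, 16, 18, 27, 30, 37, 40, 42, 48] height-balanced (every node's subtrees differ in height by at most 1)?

Tree (level-order array): [1, None, 10, None, 16, None, 18, None, 27, None, 30, None, 37, None, 40, None, 42, None, 48]
Definition: a tree is height-balanced if, at every node, |h(left) - h(right)| <= 1 (empty subtree has height -1).
Bottom-up per-node check:
  node 48: h_left=-1, h_right=-1, diff=0 [OK], height=0
  node 42: h_left=-1, h_right=0, diff=1 [OK], height=1
  node 40: h_left=-1, h_right=1, diff=2 [FAIL (|-1-1|=2 > 1)], height=2
  node 37: h_left=-1, h_right=2, diff=3 [FAIL (|-1-2|=3 > 1)], height=3
  node 30: h_left=-1, h_right=3, diff=4 [FAIL (|-1-3|=4 > 1)], height=4
  node 27: h_left=-1, h_right=4, diff=5 [FAIL (|-1-4|=5 > 1)], height=5
  node 18: h_left=-1, h_right=5, diff=6 [FAIL (|-1-5|=6 > 1)], height=6
  node 16: h_left=-1, h_right=6, diff=7 [FAIL (|-1-6|=7 > 1)], height=7
  node 10: h_left=-1, h_right=7, diff=8 [FAIL (|-1-7|=8 > 1)], height=8
  node 1: h_left=-1, h_right=8, diff=9 [FAIL (|-1-8|=9 > 1)], height=9
Node 40 violates the condition: |-1 - 1| = 2 > 1.
Result: Not balanced


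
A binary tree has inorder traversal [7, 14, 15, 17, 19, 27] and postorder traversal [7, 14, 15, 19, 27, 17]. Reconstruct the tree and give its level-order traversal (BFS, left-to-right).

Inorder:   [7, 14, 15, 17, 19, 27]
Postorder: [7, 14, 15, 19, 27, 17]
Algorithm: postorder visits root last, so walk postorder right-to-left;
each value is the root of the current inorder slice — split it at that
value, recurse on the right subtree first, then the left.
Recursive splits:
  root=17; inorder splits into left=[7, 14, 15], right=[19, 27]
  root=27; inorder splits into left=[19], right=[]
  root=19; inorder splits into left=[], right=[]
  root=15; inorder splits into left=[7, 14], right=[]
  root=14; inorder splits into left=[7], right=[]
  root=7; inorder splits into left=[], right=[]
Reconstructed level-order: [17, 15, 27, 14, 19, 7]


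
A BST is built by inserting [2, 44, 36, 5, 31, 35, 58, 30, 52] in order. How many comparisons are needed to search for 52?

Search path for 52: 2 -> 44 -> 58 -> 52
Found: True
Comparisons: 4


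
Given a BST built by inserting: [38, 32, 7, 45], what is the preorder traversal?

Tree insertion order: [38, 32, 7, 45]
Tree (level-order array): [38, 32, 45, 7]
Preorder traversal: [38, 32, 7, 45]


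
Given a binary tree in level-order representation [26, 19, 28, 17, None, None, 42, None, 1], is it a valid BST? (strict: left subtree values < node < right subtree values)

Level-order array: [26, 19, 28, 17, None, None, 42, None, 1]
Validate using subtree bounds (lo, hi): at each node, require lo < value < hi,
then recurse left with hi=value and right with lo=value.
Preorder trace (stopping at first violation):
  at node 26 with bounds (-inf, +inf): OK
  at node 19 with bounds (-inf, 26): OK
  at node 17 with bounds (-inf, 19): OK
  at node 1 with bounds (17, 19): VIOLATION
Node 1 violates its bound: not (17 < 1 < 19).
Result: Not a valid BST


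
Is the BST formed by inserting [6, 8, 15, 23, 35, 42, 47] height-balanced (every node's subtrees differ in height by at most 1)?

Tree (level-order array): [6, None, 8, None, 15, None, 23, None, 35, None, 42, None, 47]
Definition: a tree is height-balanced if, at every node, |h(left) - h(right)| <= 1 (empty subtree has height -1).
Bottom-up per-node check:
  node 47: h_left=-1, h_right=-1, diff=0 [OK], height=0
  node 42: h_left=-1, h_right=0, diff=1 [OK], height=1
  node 35: h_left=-1, h_right=1, diff=2 [FAIL (|-1-1|=2 > 1)], height=2
  node 23: h_left=-1, h_right=2, diff=3 [FAIL (|-1-2|=3 > 1)], height=3
  node 15: h_left=-1, h_right=3, diff=4 [FAIL (|-1-3|=4 > 1)], height=4
  node 8: h_left=-1, h_right=4, diff=5 [FAIL (|-1-4|=5 > 1)], height=5
  node 6: h_left=-1, h_right=5, diff=6 [FAIL (|-1-5|=6 > 1)], height=6
Node 35 violates the condition: |-1 - 1| = 2 > 1.
Result: Not balanced


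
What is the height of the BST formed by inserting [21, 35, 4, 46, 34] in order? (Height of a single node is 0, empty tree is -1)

Insertion order: [21, 35, 4, 46, 34]
Tree (level-order array): [21, 4, 35, None, None, 34, 46]
Compute height bottom-up (empty subtree = -1):
  height(4) = 1 + max(-1, -1) = 0
  height(34) = 1 + max(-1, -1) = 0
  height(46) = 1 + max(-1, -1) = 0
  height(35) = 1 + max(0, 0) = 1
  height(21) = 1 + max(0, 1) = 2
Height = 2


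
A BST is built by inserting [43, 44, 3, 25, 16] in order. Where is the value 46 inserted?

Starting tree (level order): [43, 3, 44, None, 25, None, None, 16]
Insertion path: 43 -> 44
Result: insert 46 as right child of 44
Final tree (level order): [43, 3, 44, None, 25, None, 46, 16]


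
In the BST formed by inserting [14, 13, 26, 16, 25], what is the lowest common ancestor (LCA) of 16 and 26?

Tree insertion order: [14, 13, 26, 16, 25]
Tree (level-order array): [14, 13, 26, None, None, 16, None, None, 25]
In a BST, the LCA of p=16, q=26 is the first node v on the
root-to-leaf path with p <= v <= q (go left if both < v, right if both > v).
Walk from root:
  at 14: both 16 and 26 > 14, go right
  at 26: 16 <= 26 <= 26, this is the LCA
LCA = 26


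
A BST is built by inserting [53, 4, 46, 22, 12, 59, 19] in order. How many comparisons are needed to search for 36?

Search path for 36: 53 -> 4 -> 46 -> 22
Found: False
Comparisons: 4


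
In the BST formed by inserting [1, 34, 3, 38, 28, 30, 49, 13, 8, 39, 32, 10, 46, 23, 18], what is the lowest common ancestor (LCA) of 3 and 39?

Tree insertion order: [1, 34, 3, 38, 28, 30, 49, 13, 8, 39, 32, 10, 46, 23, 18]
Tree (level-order array): [1, None, 34, 3, 38, None, 28, None, 49, 13, 30, 39, None, 8, 23, None, 32, None, 46, None, 10, 18]
In a BST, the LCA of p=3, q=39 is the first node v on the
root-to-leaf path with p <= v <= q (go left if both < v, right if both > v).
Walk from root:
  at 1: both 3 and 39 > 1, go right
  at 34: 3 <= 34 <= 39, this is the LCA
LCA = 34


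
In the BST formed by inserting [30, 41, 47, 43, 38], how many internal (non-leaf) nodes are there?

Tree built from: [30, 41, 47, 43, 38]
Tree (level-order array): [30, None, 41, 38, 47, None, None, 43]
Rule: An internal node has at least one child.
Per-node child counts:
  node 30: 1 child(ren)
  node 41: 2 child(ren)
  node 38: 0 child(ren)
  node 47: 1 child(ren)
  node 43: 0 child(ren)
Matching nodes: [30, 41, 47]
Count of internal (non-leaf) nodes: 3


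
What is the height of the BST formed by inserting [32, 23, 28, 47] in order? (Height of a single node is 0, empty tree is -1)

Insertion order: [32, 23, 28, 47]
Tree (level-order array): [32, 23, 47, None, 28]
Compute height bottom-up (empty subtree = -1):
  height(28) = 1 + max(-1, -1) = 0
  height(23) = 1 + max(-1, 0) = 1
  height(47) = 1 + max(-1, -1) = 0
  height(32) = 1 + max(1, 0) = 2
Height = 2


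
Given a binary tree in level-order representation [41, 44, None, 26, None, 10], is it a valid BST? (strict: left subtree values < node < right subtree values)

Level-order array: [41, 44, None, 26, None, 10]
Validate using subtree bounds (lo, hi): at each node, require lo < value < hi,
then recurse left with hi=value and right with lo=value.
Preorder trace (stopping at first violation):
  at node 41 with bounds (-inf, +inf): OK
  at node 44 with bounds (-inf, 41): VIOLATION
Node 44 violates its bound: not (-inf < 44 < 41).
Result: Not a valid BST


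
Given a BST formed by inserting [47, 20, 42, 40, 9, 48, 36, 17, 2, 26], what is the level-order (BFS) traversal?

Tree insertion order: [47, 20, 42, 40, 9, 48, 36, 17, 2, 26]
Tree (level-order array): [47, 20, 48, 9, 42, None, None, 2, 17, 40, None, None, None, None, None, 36, None, 26]
BFS from the root, enqueuing left then right child of each popped node:
  queue [47] -> pop 47, enqueue [20, 48], visited so far: [47]
  queue [20, 48] -> pop 20, enqueue [9, 42], visited so far: [47, 20]
  queue [48, 9, 42] -> pop 48, enqueue [none], visited so far: [47, 20, 48]
  queue [9, 42] -> pop 9, enqueue [2, 17], visited so far: [47, 20, 48, 9]
  queue [42, 2, 17] -> pop 42, enqueue [40], visited so far: [47, 20, 48, 9, 42]
  queue [2, 17, 40] -> pop 2, enqueue [none], visited so far: [47, 20, 48, 9, 42, 2]
  queue [17, 40] -> pop 17, enqueue [none], visited so far: [47, 20, 48, 9, 42, 2, 17]
  queue [40] -> pop 40, enqueue [36], visited so far: [47, 20, 48, 9, 42, 2, 17, 40]
  queue [36] -> pop 36, enqueue [26], visited so far: [47, 20, 48, 9, 42, 2, 17, 40, 36]
  queue [26] -> pop 26, enqueue [none], visited so far: [47, 20, 48, 9, 42, 2, 17, 40, 36, 26]
Result: [47, 20, 48, 9, 42, 2, 17, 40, 36, 26]


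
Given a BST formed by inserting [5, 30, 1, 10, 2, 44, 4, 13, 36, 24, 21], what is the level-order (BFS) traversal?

Tree insertion order: [5, 30, 1, 10, 2, 44, 4, 13, 36, 24, 21]
Tree (level-order array): [5, 1, 30, None, 2, 10, 44, None, 4, None, 13, 36, None, None, None, None, 24, None, None, 21]
BFS from the root, enqueuing left then right child of each popped node:
  queue [5] -> pop 5, enqueue [1, 30], visited so far: [5]
  queue [1, 30] -> pop 1, enqueue [2], visited so far: [5, 1]
  queue [30, 2] -> pop 30, enqueue [10, 44], visited so far: [5, 1, 30]
  queue [2, 10, 44] -> pop 2, enqueue [4], visited so far: [5, 1, 30, 2]
  queue [10, 44, 4] -> pop 10, enqueue [13], visited so far: [5, 1, 30, 2, 10]
  queue [44, 4, 13] -> pop 44, enqueue [36], visited so far: [5, 1, 30, 2, 10, 44]
  queue [4, 13, 36] -> pop 4, enqueue [none], visited so far: [5, 1, 30, 2, 10, 44, 4]
  queue [13, 36] -> pop 13, enqueue [24], visited so far: [5, 1, 30, 2, 10, 44, 4, 13]
  queue [36, 24] -> pop 36, enqueue [none], visited so far: [5, 1, 30, 2, 10, 44, 4, 13, 36]
  queue [24] -> pop 24, enqueue [21], visited so far: [5, 1, 30, 2, 10, 44, 4, 13, 36, 24]
  queue [21] -> pop 21, enqueue [none], visited so far: [5, 1, 30, 2, 10, 44, 4, 13, 36, 24, 21]
Result: [5, 1, 30, 2, 10, 44, 4, 13, 36, 24, 21]


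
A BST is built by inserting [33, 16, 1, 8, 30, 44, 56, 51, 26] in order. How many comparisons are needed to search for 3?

Search path for 3: 33 -> 16 -> 1 -> 8
Found: False
Comparisons: 4


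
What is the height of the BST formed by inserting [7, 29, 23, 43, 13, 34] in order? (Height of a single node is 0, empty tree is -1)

Insertion order: [7, 29, 23, 43, 13, 34]
Tree (level-order array): [7, None, 29, 23, 43, 13, None, 34]
Compute height bottom-up (empty subtree = -1):
  height(13) = 1 + max(-1, -1) = 0
  height(23) = 1 + max(0, -1) = 1
  height(34) = 1 + max(-1, -1) = 0
  height(43) = 1 + max(0, -1) = 1
  height(29) = 1 + max(1, 1) = 2
  height(7) = 1 + max(-1, 2) = 3
Height = 3


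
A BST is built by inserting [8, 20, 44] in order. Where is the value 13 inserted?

Starting tree (level order): [8, None, 20, None, 44]
Insertion path: 8 -> 20
Result: insert 13 as left child of 20
Final tree (level order): [8, None, 20, 13, 44]


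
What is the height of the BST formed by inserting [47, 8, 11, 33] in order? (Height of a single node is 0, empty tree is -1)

Insertion order: [47, 8, 11, 33]
Tree (level-order array): [47, 8, None, None, 11, None, 33]
Compute height bottom-up (empty subtree = -1):
  height(33) = 1 + max(-1, -1) = 0
  height(11) = 1 + max(-1, 0) = 1
  height(8) = 1 + max(-1, 1) = 2
  height(47) = 1 + max(2, -1) = 3
Height = 3


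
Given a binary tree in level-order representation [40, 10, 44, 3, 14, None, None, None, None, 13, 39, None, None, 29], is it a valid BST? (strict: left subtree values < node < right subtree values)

Level-order array: [40, 10, 44, 3, 14, None, None, None, None, 13, 39, None, None, 29]
Validate using subtree bounds (lo, hi): at each node, require lo < value < hi,
then recurse left with hi=value and right with lo=value.
Preorder trace (stopping at first violation):
  at node 40 with bounds (-inf, +inf): OK
  at node 10 with bounds (-inf, 40): OK
  at node 3 with bounds (-inf, 10): OK
  at node 14 with bounds (10, 40): OK
  at node 13 with bounds (10, 14): OK
  at node 39 with bounds (14, 40): OK
  at node 29 with bounds (14, 39): OK
  at node 44 with bounds (40, +inf): OK
No violation found at any node.
Result: Valid BST


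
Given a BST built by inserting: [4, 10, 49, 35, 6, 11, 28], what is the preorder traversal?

Tree insertion order: [4, 10, 49, 35, 6, 11, 28]
Tree (level-order array): [4, None, 10, 6, 49, None, None, 35, None, 11, None, None, 28]
Preorder traversal: [4, 10, 6, 49, 35, 11, 28]


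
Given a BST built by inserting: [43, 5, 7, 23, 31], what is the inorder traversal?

Tree insertion order: [43, 5, 7, 23, 31]
Tree (level-order array): [43, 5, None, None, 7, None, 23, None, 31]
Inorder traversal: [5, 7, 23, 31, 43]


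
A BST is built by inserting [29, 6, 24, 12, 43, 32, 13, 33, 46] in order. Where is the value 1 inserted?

Starting tree (level order): [29, 6, 43, None, 24, 32, 46, 12, None, None, 33, None, None, None, 13]
Insertion path: 29 -> 6
Result: insert 1 as left child of 6
Final tree (level order): [29, 6, 43, 1, 24, 32, 46, None, None, 12, None, None, 33, None, None, None, 13]
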